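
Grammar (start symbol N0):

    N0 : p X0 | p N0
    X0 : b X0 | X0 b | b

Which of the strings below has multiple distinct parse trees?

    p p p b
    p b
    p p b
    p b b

p b b

p p p b: 1 tree
p b: 1 tree
p p b: 1 tree
p b b: 2 trees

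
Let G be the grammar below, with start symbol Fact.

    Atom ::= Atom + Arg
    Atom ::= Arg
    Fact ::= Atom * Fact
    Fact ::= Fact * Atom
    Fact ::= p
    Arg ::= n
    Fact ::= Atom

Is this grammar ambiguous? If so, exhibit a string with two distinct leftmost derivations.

Witness: n * n

Derivation 1: Fact ⇒ Atom * Fact ⇒ Arg * Fact ⇒ n * Fact ⇒ n * Atom ⇒ n * Arg ⇒ n * n
Derivation 2: Fact ⇒ Fact * Atom ⇒ Atom * Atom ⇒ Arg * Atom ⇒ n * Atom ⇒ n * Arg ⇒ n * n

Two distinct leftmost derivations for the same string.

Ambiguous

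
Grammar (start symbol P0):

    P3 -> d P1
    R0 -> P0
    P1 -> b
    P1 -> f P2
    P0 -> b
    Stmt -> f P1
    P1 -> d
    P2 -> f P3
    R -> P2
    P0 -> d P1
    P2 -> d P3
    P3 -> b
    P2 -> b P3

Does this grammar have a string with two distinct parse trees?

Unambiguous

Only P0, P1, P2, P3 are reachable from P0; ignoring the rest: Restricted to the reachable nonterminals, every rule has the form A → t or A → t B, and no two rules for the same A share a first terminal. The grammar encodes a DFA — one run per string.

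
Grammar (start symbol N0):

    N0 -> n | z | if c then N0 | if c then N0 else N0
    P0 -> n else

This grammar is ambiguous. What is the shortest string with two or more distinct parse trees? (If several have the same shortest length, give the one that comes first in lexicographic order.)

if c then if c then n else n

length 1: no string has ≥2 trees
length 4: no string has ≥2 trees
length 6: no string has ≥2 trees
length 7: no string has ≥2 trees
length 9: if c then if c then n else n has 2 parse trees

Two derivations of if c then if c then n else n:
  N0 ⇒ if c then N0 ⇒ if c then if c then N0 else N0 ⇒ if c then if c then n else N0 ⇒ if c then if c then n else n
  N0 ⇒ if c then N0 else N0 ⇒ if c then if c then N0 else N0 ⇒ if c then if c then n else N0 ⇒ if c then if c then n else n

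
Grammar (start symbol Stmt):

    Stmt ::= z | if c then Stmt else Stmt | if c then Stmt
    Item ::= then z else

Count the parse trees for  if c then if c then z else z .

2

Parse trees for if c then if c then z else z:
  [Stmt if c then [Stmt if c then [Stmt z]] else [Stmt z]]
  [Stmt if c then [Stmt if c then [Stmt z] else [Stmt z]]]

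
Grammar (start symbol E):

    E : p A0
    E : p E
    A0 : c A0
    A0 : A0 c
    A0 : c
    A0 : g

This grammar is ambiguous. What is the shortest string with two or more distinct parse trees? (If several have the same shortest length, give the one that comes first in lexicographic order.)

p c c

length 2: no string has ≥2 trees
length 3: p c c has 2 parse trees

Two derivations of p c c:
  E ⇒ p A0 ⇒ p c A0 ⇒ p c c
  E ⇒ p A0 ⇒ p A0 c ⇒ p c c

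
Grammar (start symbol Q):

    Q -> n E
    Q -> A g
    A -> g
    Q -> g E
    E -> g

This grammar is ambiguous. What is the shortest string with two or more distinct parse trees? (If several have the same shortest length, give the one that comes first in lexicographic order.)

length 2: g g has 2 parse trees

Two derivations of g g:
  Q ⇒ A g ⇒ g g
  Q ⇒ g E ⇒ g g

g g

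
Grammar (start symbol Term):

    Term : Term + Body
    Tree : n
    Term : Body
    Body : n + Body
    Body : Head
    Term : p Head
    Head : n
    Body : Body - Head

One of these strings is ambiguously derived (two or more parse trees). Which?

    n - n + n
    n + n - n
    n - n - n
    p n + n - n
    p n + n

n + n - n

n - n + n: 1 tree
n + n - n: 3 trees
n - n - n: 1 tree
p n + n - n: 1 tree
p n + n: 1 tree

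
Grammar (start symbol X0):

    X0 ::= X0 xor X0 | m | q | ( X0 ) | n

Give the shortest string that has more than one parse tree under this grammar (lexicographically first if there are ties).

length 1: no string has ≥2 trees
length 3: no string has ≥2 trees
length 5: m xor m xor m has 2 parse trees

Two derivations of m xor m xor m:
  X0 ⇒ X0 xor X0 ⇒ X0 xor X0 xor X0 ⇒ m xor X0 xor X0 ⇒ m xor m xor X0 ⇒ m xor m xor m
  X0 ⇒ X0 xor X0 ⇒ m xor X0 ⇒ m xor X0 xor X0 ⇒ m xor m xor X0 ⇒ m xor m xor m

m xor m xor m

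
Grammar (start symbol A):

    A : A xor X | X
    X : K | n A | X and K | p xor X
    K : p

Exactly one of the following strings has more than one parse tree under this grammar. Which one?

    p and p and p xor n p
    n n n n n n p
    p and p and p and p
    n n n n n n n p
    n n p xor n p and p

n n p xor n p and p

p and p and p xor n p: 1 tree
n n n n n n p: 1 tree
p and p and p and p: 1 tree
n n n n n n n p: 1 tree
n n p xor n p and p: 14 trees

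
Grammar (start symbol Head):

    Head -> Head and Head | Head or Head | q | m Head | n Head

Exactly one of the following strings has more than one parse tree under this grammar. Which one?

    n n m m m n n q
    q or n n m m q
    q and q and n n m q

q and q and n n m q

n n m m m n n q: 1 tree
q or n n m m q: 1 tree
q and q and n n m q: 2 trees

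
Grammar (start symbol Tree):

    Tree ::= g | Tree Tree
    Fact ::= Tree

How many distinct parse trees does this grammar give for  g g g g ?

Parse trees for g g g g:
  [Tree [Tree g] [Tree [Tree g] [Tree [Tree g] [Tree g]]]]
  [Tree [Tree g] [Tree [Tree [Tree g] [Tree g]] [Tree g]]]
  [Tree [Tree [Tree g] [Tree g]] [Tree [Tree g] [Tree g]]]
  [Tree [Tree [Tree g] [Tree [Tree g] [Tree g]]] [Tree g]]
  [Tree [Tree [Tree [Tree g] [Tree g]] [Tree g]] [Tree g]]

5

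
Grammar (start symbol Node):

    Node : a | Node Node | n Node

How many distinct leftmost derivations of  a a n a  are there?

2

Parse trees for a a n a:
  [Node [Node a] [Node [Node a] [Node n [Node a]]]]
  [Node [Node [Node a] [Node a]] [Node n [Node a]]]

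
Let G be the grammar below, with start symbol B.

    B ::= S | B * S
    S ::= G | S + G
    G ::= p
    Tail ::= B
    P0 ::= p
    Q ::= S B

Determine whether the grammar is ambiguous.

Only B, S, G are reachable from B; ignoring the rest: This is a standard precedence ladder (B over S over G), with each level left-recursive on its own operator ('*' at B, '+' at S). That structure is LR(1), hence unambiguous.

Unambiguous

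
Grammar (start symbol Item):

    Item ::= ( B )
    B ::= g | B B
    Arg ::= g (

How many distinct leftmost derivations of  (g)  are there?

1

Parse trees for (g):
  [Item ( [B g] )]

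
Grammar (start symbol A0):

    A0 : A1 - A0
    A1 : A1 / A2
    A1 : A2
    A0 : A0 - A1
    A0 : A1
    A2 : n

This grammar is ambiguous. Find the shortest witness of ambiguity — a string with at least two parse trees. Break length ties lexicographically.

n - n

length 1: no string has ≥2 trees
length 3: n - n has 2 parse trees

Two derivations of n - n:
  A0 ⇒ A1 - A0 ⇒ A2 - A0 ⇒ n - A0 ⇒ n - A1 ⇒ n - A2 ⇒ n - n
  A0 ⇒ A0 - A1 ⇒ A1 - A1 ⇒ A2 - A1 ⇒ n - A1 ⇒ n - A2 ⇒ n - n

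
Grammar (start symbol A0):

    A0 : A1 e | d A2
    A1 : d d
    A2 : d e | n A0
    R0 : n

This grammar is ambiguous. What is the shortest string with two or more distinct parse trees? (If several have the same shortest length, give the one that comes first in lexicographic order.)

length 3: d d e has 2 parse trees

Two derivations of d d e:
  A0 ⇒ A1 e ⇒ d d e
  A0 ⇒ d A2 ⇒ d d e

d d e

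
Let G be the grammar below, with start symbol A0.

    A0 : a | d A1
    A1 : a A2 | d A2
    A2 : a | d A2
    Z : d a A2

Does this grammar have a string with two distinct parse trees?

Only A0, A1, A2 are reachable from A0; ignoring the rest: Restricted to the reachable nonterminals, every rule has the form A → t or A → t B, and no two rules for the same A share a first terminal. The grammar encodes a DFA — one run per string.

Unambiguous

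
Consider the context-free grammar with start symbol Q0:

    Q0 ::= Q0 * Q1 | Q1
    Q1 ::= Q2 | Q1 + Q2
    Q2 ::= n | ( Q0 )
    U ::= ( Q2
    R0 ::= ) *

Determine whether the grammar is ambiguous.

Only Q0, Q1, Q2 are reachable from Q0; ignoring the rest: Q0 → Q0 * Q1 | Q1  ;  Q1 → Q1 + Q2 | Q2  — a left-associative chain with Q2 at the bottom. Each string factors uniquely by precedence.

Unambiguous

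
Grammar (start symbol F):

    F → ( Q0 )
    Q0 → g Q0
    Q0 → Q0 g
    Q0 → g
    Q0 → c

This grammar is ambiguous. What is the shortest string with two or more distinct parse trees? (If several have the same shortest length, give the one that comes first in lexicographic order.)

length 3: no string has ≥2 trees
length 4: ( g g ) has 2 parse trees

Two derivations of ( g g ):
  F ⇒ ( Q0 ) ⇒ ( g Q0 ) ⇒ ( g g )
  F ⇒ ( Q0 ) ⇒ ( Q0 g ) ⇒ ( g g )

( g g )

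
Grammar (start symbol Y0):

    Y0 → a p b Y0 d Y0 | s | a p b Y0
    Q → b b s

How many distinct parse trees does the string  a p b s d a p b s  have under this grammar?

1

Parse trees for a p b s d a p b s:
  [Y0 a p b [Y0 s] d [Y0 a p b [Y0 s]]]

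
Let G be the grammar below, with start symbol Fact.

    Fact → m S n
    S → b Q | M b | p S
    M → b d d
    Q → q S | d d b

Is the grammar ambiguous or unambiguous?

Witness: m b d d b n

Derivation 1: Fact ⇒ m S n ⇒ m b Q n ⇒ m b d d b n
Derivation 2: Fact ⇒ m S n ⇒ m M b n ⇒ m b d d b n

Two distinct leftmost derivations for the same string.

Ambiguous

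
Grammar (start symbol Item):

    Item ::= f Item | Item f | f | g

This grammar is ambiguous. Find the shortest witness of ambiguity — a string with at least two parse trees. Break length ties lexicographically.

f f

length 1: no string has ≥2 trees
length 2: f f has 2 parse trees

Two derivations of f f:
  Item ⇒ f Item ⇒ f f
  Item ⇒ Item f ⇒ f f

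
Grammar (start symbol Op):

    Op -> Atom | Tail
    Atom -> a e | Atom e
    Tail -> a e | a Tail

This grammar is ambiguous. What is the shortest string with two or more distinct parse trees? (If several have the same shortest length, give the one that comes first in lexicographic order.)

length 2: a e has 2 parse trees

Two derivations of a e:
  Op ⇒ Atom ⇒ a e
  Op ⇒ Tail ⇒ a e

a e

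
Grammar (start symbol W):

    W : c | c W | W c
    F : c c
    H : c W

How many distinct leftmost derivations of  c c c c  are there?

8

Parse trees for c c c c:
  [W c [W c [W c [W c]]]]
  [W c [W c [W [W c] c]]]
  [W c [W [W c [W c]] c]]
  [W c [W [W [W c] c] c]]
  [W [W c [W c [W c]]] c]
  [W [W c [W [W c] c]] c]
  [W [W [W c [W c]] c] c]
  [W [W [W [W c] c] c] c]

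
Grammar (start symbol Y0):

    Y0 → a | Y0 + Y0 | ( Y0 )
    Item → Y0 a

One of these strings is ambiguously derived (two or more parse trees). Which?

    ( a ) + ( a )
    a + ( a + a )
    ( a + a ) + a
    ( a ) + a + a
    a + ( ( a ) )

( a ) + ( a ): 1 tree
a + ( a + a ): 1 tree
( a + a ) + a: 1 tree
( a ) + a + a: 2 trees
a + ( ( a ) ): 1 tree

( a ) + a + a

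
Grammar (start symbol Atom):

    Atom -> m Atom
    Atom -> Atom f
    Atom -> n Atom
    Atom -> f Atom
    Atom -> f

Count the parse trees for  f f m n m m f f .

8

Parse trees for f f m n m m f f:
  [Atom [Atom f [Atom f [Atom m [Atom n [Atom m [Atom m [Atom f]]]]]]] f]
  [Atom f [Atom [Atom f [Atom m [Atom n [Atom m [Atom m [Atom f]]]]]] f]]
  [Atom f [Atom f [Atom m [Atom [Atom n [Atom m [Atom m [Atom f]]]] f]]]]
  [Atom f [Atom f [Atom m [Atom n [Atom m [Atom m [Atom [Atom f] f]]]]]]]
  [Atom f [Atom f [Atom m [Atom n [Atom m [Atom m [Atom f [Atom f]]]]]]]]
  [Atom f [Atom f [Atom m [Atom n [Atom m [Atom [Atom m [Atom f]] f]]]]]]
  [Atom f [Atom f [Atom m [Atom n [Atom [Atom m [Atom m [Atom f]]] f]]]]]
  [Atom f [Atom f [Atom [Atom m [Atom n [Atom m [Atom m [Atom f]]]]] f]]]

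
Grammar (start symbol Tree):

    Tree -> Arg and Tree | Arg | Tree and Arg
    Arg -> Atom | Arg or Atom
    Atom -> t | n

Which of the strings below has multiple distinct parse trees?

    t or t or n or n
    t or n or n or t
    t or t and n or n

t or t and n or n

t or t or n or n: 1 tree
t or n or n or t: 1 tree
t or t and n or n: 2 trees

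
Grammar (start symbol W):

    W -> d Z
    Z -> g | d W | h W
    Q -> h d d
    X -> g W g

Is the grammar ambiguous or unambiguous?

Unambiguous

(Q, X are unreachable from W, so their rules don't affect L(W).) Each reachable nonterminal has at most one production per leading terminal, and all productions are right-linear; the derivation is determined token-by-token.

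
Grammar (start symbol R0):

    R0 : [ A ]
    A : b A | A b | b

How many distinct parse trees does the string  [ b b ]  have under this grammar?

Parse trees for [ b b ]:
  [R0 [ [A b [A b]] ]]
  [R0 [ [A [A b] b] ]]

2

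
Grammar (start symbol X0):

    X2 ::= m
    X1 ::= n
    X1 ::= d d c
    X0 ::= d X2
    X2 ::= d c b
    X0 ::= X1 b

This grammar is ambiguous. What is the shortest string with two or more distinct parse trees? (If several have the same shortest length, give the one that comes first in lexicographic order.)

length 2: no string has ≥2 trees
length 4: d d c b has 2 parse trees

Two derivations of d d c b:
  X0 ⇒ d X2 ⇒ d d c b
  X0 ⇒ X1 b ⇒ d d c b

d d c b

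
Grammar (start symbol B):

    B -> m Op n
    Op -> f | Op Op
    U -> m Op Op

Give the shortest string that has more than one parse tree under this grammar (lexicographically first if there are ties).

m f f f n

length 3: no string has ≥2 trees
length 4: no string has ≥2 trees
length 5: m f f f n has 2 parse trees

Two derivations of m f f f n:
  B ⇒ m Op n ⇒ m Op Op n ⇒ m f Op n ⇒ m f Op Op n ⇒ m f f Op n ⇒ m f f f n
  B ⇒ m Op n ⇒ m Op Op n ⇒ m Op Op Op n ⇒ m f Op Op n ⇒ m f f Op n ⇒ m f f f n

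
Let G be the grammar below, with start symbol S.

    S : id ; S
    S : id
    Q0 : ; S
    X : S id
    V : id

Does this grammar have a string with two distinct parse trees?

(X, Q0, V are unreachable from S, so their rules don't affect L(S).) Right-recursive list with a separator: after each atom, whether the separator follows determines the rule. One parse per string.

Unambiguous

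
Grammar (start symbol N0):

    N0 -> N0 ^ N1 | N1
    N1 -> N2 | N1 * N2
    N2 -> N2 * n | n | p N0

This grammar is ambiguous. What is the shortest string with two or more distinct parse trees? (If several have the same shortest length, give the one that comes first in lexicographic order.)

n * n

length 1: no string has ≥2 trees
length 2: no string has ≥2 trees
length 3: n * n has 2 parse trees

Two derivations of n * n:
  N0 ⇒ N1 ⇒ N2 ⇒ N2 * n ⇒ n * n
  N0 ⇒ N1 ⇒ N1 * N2 ⇒ N2 * N2 ⇒ n * N2 ⇒ n * n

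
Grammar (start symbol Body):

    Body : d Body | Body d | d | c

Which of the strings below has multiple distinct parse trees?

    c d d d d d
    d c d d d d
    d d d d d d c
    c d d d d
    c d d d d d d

c d d d d d: 1 tree
d c d d d d: 5 trees
d d d d d d c: 1 tree
c d d d d: 1 tree
c d d d d d d: 1 tree

d c d d d d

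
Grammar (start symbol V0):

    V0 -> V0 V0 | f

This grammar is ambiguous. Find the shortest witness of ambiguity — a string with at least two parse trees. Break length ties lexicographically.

f f f

length 1: no string has ≥2 trees
length 2: no string has ≥2 trees
length 3: f f f has 2 parse trees

Two derivations of f f f:
  V0 ⇒ V0 V0 ⇒ V0 V0 V0 ⇒ f V0 V0 ⇒ f f V0 ⇒ f f f
  V0 ⇒ V0 V0 ⇒ f V0 ⇒ f V0 V0 ⇒ f f V0 ⇒ f f f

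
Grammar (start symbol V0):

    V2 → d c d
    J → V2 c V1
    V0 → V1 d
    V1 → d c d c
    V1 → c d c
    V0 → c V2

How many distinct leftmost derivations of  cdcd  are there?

Parse trees for cdcd:
  [V0 [V1 c d c] d]
  [V0 c [V2 d c d]]

2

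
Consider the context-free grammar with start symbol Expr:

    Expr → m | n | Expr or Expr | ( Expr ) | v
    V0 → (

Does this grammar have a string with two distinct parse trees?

Witness: m or m or m

Derivation 1: Expr ⇒ Expr or Expr ⇒ m or Expr ⇒ m or Expr or Expr ⇒ m or m or Expr ⇒ m or m or m
Derivation 2: Expr ⇒ Expr or Expr ⇒ Expr or Expr or Expr ⇒ m or Expr or Expr ⇒ m or m or Expr ⇒ m or m or m

Two distinct leftmost derivations for the same string.

Ambiguous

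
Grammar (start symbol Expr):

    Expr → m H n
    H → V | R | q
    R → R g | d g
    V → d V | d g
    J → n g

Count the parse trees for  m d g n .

Parse trees for m d g n:
  [Expr m [H [V d g]] n]
  [Expr m [H [R d g]] n]

2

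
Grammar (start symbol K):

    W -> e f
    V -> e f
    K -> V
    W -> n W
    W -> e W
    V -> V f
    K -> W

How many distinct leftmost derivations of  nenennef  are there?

1

Parse trees for nenennef:
  [K [W n [W e [W n [W e [W n [W n [W e f]]]]]]]]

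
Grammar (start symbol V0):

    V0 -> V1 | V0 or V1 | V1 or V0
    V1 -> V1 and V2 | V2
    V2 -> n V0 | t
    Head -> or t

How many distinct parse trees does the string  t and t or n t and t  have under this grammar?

4

Parse trees for t and t or n t and t:
  [V0 [V0 [V1 [V1 [V2 t]] and [V2 t]]] or [V1 [V1 [V2 n [V0 [V1 [V2 t]]]]] and [V2 t]]]
  [V0 [V0 [V1 [V1 [V2 t]] and [V2 t]]] or [V1 [V2 n [V0 [V1 [V1 [V2 t]] and [V2 t]]]]]]
  [V0 [V1 [V1 [V2 t]] and [V2 t]] or [V0 [V1 [V1 [V2 n [V0 [V1 [V2 t]]]]] and [V2 t]]]]
  [V0 [V1 [V1 [V2 t]] and [V2 t]] or [V0 [V1 [V2 n [V0 [V1 [V1 [V2 t]] and [V2 t]]]]]]]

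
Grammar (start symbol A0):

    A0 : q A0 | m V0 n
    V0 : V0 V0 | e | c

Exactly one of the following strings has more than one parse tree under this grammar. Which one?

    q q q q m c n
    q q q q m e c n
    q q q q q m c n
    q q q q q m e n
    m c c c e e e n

m c c c e e e n

q q q q m c n: 1 tree
q q q q m e c n: 1 tree
q q q q q m c n: 1 tree
q q q q q m e n: 1 tree
m c c c e e e n: 42 trees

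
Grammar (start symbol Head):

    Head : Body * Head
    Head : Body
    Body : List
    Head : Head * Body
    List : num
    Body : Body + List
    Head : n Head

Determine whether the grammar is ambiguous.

Ambiguous

Witness: num * num

Derivation 1: Head ⇒ Body * Head ⇒ List * Head ⇒ num * Head ⇒ num * Body ⇒ num * List ⇒ num * num
Derivation 2: Head ⇒ Head * Body ⇒ Body * Body ⇒ List * Body ⇒ num * Body ⇒ num * List ⇒ num * num

Two distinct leftmost derivations for the same string.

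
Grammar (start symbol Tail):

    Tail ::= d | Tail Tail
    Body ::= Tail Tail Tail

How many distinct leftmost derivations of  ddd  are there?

Parse trees for ddd:
  [Tail [Tail d] [Tail [Tail d] [Tail d]]]
  [Tail [Tail [Tail d] [Tail d]] [Tail d]]

2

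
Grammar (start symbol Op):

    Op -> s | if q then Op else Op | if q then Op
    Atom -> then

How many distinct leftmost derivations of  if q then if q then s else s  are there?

2

Parse trees for if q then if q then s else s:
  [Op if q then [Op if q then [Op s]] else [Op s]]
  [Op if q then [Op if q then [Op s] else [Op s]]]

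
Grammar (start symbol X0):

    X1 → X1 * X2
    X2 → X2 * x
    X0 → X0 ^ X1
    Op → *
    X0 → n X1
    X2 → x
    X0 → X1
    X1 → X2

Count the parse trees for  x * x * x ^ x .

Parse trees for x * x * x ^ x:
  [X0 [X0 [X1 [X1 [X2 x]] * [X2 [X2 x] * x]]] ^ [X1 [X2 x]]]
  [X0 [X0 [X1 [X1 [X1 [X2 x]] * [X2 x]] * [X2 x]]] ^ [X1 [X2 x]]]
  [X0 [X0 [X1 [X1 [X2 [X2 x] * x]] * [X2 x]]] ^ [X1 [X2 x]]]
  [X0 [X0 [X1 [X2 [X2 [X2 x] * x] * x]]] ^ [X1 [X2 x]]]

4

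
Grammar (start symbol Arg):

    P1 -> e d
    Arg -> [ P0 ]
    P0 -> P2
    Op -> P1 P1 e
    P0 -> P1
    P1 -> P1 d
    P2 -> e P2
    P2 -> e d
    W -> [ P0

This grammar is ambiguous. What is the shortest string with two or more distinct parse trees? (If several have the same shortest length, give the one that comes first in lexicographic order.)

length 4: [ e d ] has 2 parse trees

Two derivations of [ e d ]:
  Arg ⇒ [ P0 ] ⇒ [ P2 ] ⇒ [ e d ]
  Arg ⇒ [ P0 ] ⇒ [ P1 ] ⇒ [ e d ]

[ e d ]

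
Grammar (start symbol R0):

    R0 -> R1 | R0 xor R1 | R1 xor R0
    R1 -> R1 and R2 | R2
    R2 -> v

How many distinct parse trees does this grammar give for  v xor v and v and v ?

2

Parse trees for v xor v and v and v:
  [R0 [R0 [R1 [R2 v]]] xor [R1 [R1 [R1 [R2 v]] and [R2 v]] and [R2 v]]]
  [R0 [R1 [R2 v]] xor [R0 [R1 [R1 [R1 [R2 v]] and [R2 v]] and [R2 v]]]]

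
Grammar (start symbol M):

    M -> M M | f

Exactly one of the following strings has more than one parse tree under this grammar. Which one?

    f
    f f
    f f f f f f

f: 1 tree
f f: 1 tree
f f f f f f: 42 trees

f f f f f f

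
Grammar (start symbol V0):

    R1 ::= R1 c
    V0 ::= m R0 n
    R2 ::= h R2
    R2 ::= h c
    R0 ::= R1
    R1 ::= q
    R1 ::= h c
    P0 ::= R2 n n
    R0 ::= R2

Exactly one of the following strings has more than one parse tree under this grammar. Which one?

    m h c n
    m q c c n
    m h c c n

m h c n

m h c n: 2 trees
m q c c n: 1 tree
m h c c n: 1 tree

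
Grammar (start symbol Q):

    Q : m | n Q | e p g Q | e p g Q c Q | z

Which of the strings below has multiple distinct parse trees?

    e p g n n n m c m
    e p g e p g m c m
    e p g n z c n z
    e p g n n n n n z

e p g e p g m c m

e p g n n n m c m: 1 tree
e p g e p g m c m: 2 trees
e p g n z c n z: 1 tree
e p g n n n n n z: 1 tree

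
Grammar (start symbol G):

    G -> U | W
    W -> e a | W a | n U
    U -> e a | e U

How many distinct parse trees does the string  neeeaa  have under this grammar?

Parse trees for neeeaa:
  [G [W [W n [U e [U e [U e a]]]] a]]

1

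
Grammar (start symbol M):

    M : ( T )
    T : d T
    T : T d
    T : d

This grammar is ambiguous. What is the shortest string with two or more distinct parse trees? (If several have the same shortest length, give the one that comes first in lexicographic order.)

( d d )

length 3: no string has ≥2 trees
length 4: ( d d ) has 2 parse trees

Two derivations of ( d d ):
  M ⇒ ( T ) ⇒ ( d T ) ⇒ ( d d )
  M ⇒ ( T ) ⇒ ( T d ) ⇒ ( d d )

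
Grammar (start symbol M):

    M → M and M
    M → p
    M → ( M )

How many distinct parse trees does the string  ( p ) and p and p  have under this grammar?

2

Parse trees for ( p ) and p and p:
  [M [M ( [M p] )] and [M [M p] and [M p]]]
  [M [M [M ( [M p] )] and [M p]] and [M p]]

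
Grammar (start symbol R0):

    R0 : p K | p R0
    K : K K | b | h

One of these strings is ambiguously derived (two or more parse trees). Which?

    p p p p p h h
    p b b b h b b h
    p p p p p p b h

p p p p p h h: 1 tree
p b b b h b b h: 132 trees
p p p p p p b h: 1 tree

p b b b h b b h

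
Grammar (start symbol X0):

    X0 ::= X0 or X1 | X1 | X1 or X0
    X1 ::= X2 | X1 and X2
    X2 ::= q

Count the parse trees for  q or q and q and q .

2

Parse trees for q or q and q and q:
  [X0 [X0 [X1 [X2 q]]] or [X1 [X1 [X1 [X2 q]] and [X2 q]] and [X2 q]]]
  [X0 [X1 [X2 q]] or [X0 [X1 [X1 [X1 [X2 q]] and [X2 q]] and [X2 q]]]]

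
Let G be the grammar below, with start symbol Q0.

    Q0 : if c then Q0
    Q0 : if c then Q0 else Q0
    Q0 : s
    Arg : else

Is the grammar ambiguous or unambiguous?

Witness: if c then if c then s else s

Derivation 1: Q0 ⇒ if c then Q0 ⇒ if c then if c then Q0 else Q0 ⇒ if c then if c then s else Q0 ⇒ if c then if c then s else s
Derivation 2: Q0 ⇒ if c then Q0 else Q0 ⇒ if c then if c then Q0 else Q0 ⇒ if c then if c then s else Q0 ⇒ if c then if c then s else s

Two distinct leftmost derivations for the same string.

Ambiguous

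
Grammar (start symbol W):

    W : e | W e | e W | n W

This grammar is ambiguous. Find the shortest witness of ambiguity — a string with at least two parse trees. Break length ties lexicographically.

e e

length 1: no string has ≥2 trees
length 2: e e has 2 parse trees

Two derivations of e e:
  W ⇒ W e ⇒ e e
  W ⇒ e W ⇒ e e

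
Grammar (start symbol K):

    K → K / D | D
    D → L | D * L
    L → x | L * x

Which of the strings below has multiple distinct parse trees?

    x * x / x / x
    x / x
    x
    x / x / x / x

x * x / x / x

x * x / x / x: 2 trees
x / x: 1 tree
x: 1 tree
x / x / x / x: 1 tree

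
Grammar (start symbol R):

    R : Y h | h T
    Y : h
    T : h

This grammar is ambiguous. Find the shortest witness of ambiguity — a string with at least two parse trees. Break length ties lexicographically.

length 2: h h has 2 parse trees

Two derivations of h h:
  R ⇒ Y h ⇒ h h
  R ⇒ h T ⇒ h h

h h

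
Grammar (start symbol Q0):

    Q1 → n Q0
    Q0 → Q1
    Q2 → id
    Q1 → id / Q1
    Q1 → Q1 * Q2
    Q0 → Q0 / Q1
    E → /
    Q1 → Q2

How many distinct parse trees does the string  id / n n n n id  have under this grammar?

2

Parse trees for id / n n n n id:
  [Q0 [Q1 id / [Q1 n [Q0 [Q1 n [Q0 [Q1 n [Q0 [Q1 n [Q0 [Q1 [Q2 id]]]]]]]]]]]]
  [Q0 [Q0 [Q1 [Q2 id]]] / [Q1 n [Q0 [Q1 n [Q0 [Q1 n [Q0 [Q1 n [Q0 [Q1 [Q2 id]]]]]]]]]]]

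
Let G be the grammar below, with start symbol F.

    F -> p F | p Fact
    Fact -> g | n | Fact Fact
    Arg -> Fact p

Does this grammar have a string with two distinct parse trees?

Witness: p g g g

Derivation 1: F ⇒ p Fact ⇒ p Fact Fact ⇒ p g Fact ⇒ p g Fact Fact ⇒ p g g Fact ⇒ p g g g
Derivation 2: F ⇒ p Fact ⇒ p Fact Fact ⇒ p Fact Fact Fact ⇒ p g Fact Fact ⇒ p g g Fact ⇒ p g g g

Two distinct leftmost derivations for the same string.

Ambiguous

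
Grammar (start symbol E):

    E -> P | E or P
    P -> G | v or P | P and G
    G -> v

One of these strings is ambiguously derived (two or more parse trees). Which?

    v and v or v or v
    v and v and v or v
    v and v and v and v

v and v or v or v

v and v or v or v: 2 trees
v and v and v or v: 1 tree
v and v and v and v: 1 tree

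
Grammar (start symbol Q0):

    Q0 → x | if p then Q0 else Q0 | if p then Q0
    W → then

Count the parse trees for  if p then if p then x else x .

2

Parse trees for if p then if p then x else x:
  [Q0 if p then [Q0 if p then [Q0 x]] else [Q0 x]]
  [Q0 if p then [Q0 if p then [Q0 x] else [Q0 x]]]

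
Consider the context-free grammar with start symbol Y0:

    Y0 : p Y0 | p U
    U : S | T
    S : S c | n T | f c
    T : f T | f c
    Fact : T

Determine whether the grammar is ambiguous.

Witness: p f c

Derivation 1: Y0 ⇒ p U ⇒ p S ⇒ p f c
Derivation 2: Y0 ⇒ p U ⇒ p T ⇒ p f c

Two distinct leftmost derivations for the same string.

Ambiguous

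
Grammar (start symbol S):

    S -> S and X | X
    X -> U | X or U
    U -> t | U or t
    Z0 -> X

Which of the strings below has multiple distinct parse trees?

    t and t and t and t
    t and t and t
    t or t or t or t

t and t and t and t: 1 tree
t and t and t: 1 tree
t or t or t or t: 8 trees

t or t or t or t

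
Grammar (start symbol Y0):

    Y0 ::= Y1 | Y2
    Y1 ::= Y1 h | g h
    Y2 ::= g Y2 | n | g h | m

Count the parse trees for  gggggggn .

Parse trees for gggggggn:
  [Y0 [Y2 g [Y2 g [Y2 g [Y2 g [Y2 g [Y2 g [Y2 g [Y2 n]]]]]]]]]

1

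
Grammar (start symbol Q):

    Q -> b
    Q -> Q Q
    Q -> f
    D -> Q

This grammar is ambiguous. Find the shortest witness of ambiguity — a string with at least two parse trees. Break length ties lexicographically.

length 1: no string has ≥2 trees
length 2: no string has ≥2 trees
length 3: b b b has 2 parse trees

Two derivations of b b b:
  Q ⇒ Q Q ⇒ b Q ⇒ b Q Q ⇒ b b Q ⇒ b b b
  Q ⇒ Q Q ⇒ Q Q Q ⇒ b Q Q ⇒ b b Q ⇒ b b b

b b b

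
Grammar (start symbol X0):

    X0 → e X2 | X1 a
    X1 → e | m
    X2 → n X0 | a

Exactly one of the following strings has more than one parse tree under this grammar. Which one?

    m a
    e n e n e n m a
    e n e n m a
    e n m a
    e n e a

m a: 1 tree
e n e n e n m a: 1 tree
e n e n m a: 1 tree
e n m a: 1 tree
e n e a: 2 trees

e n e a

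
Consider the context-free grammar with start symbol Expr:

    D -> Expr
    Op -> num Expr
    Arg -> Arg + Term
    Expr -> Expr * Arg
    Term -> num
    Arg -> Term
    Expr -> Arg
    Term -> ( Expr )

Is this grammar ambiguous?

(Op, D are unreachable from Expr, so their rules don't affect L(Expr).) This is a standard precedence ladder (Expr over Arg over Term), with each level left-recursive on its own operator ('*' at Expr, '+' at Arg). That structure is LR(1), hence unambiguous.

Unambiguous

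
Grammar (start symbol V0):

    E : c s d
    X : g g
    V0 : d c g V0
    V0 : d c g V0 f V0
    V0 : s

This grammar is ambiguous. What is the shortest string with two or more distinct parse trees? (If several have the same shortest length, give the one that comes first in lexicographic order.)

length 1: no string has ≥2 trees
length 4: no string has ≥2 trees
length 6: no string has ≥2 trees
length 7: no string has ≥2 trees
length 9: d c g d c g s f s has 2 parse trees

Two derivations of d c g d c g s f s:
  V0 ⇒ d c g V0 ⇒ d c g d c g V0 f V0 ⇒ d c g d c g s f V0 ⇒ d c g d c g s f s
  V0 ⇒ d c g V0 f V0 ⇒ d c g d c g V0 f V0 ⇒ d c g d c g s f V0 ⇒ d c g d c g s f s

d c g d c g s f s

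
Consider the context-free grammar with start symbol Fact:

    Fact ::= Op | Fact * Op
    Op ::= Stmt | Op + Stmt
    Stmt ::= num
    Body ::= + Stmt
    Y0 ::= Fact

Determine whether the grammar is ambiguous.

Only Fact, Op, Stmt are reachable from Fact; ignoring the rest: This is a standard precedence ladder (Fact over Op over Stmt), with each level left-recursive on its own operator ('*' at Fact, '+' at Op). That structure is LR(1), hence unambiguous.

Unambiguous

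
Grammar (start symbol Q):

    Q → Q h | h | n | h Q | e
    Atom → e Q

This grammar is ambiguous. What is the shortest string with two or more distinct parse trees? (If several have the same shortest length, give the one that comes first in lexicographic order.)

length 1: no string has ≥2 trees
length 2: h h has 2 parse trees

Two derivations of h h:
  Q ⇒ Q h ⇒ h h
  Q ⇒ h Q ⇒ h h

h h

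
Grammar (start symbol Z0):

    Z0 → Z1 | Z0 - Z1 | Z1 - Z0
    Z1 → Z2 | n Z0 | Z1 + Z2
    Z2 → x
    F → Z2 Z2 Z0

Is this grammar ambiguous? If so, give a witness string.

Witness: x - x

Derivation 1: Z0 ⇒ Z0 - Z1 ⇒ Z1 - Z1 ⇒ Z2 - Z1 ⇒ x - Z1 ⇒ x - Z2 ⇒ x - x
Derivation 2: Z0 ⇒ Z1 - Z0 ⇒ Z2 - Z0 ⇒ x - Z0 ⇒ x - Z1 ⇒ x - Z2 ⇒ x - x

Two distinct leftmost derivations for the same string.

Ambiguous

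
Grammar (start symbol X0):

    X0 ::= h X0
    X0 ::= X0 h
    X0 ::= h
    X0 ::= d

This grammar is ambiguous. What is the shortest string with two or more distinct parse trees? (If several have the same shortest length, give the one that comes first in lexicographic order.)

length 1: no string has ≥2 trees
length 2: h h has 2 parse trees

Two derivations of h h:
  X0 ⇒ h X0 ⇒ h h
  X0 ⇒ X0 h ⇒ h h

h h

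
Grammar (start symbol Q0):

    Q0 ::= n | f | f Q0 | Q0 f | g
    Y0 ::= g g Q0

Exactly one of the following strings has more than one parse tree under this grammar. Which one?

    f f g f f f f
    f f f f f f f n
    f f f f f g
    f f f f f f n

f f g f f f f

f f g f f f f: 15 trees
f f f f f f f n: 1 tree
f f f f f g: 1 tree
f f f f f f n: 1 tree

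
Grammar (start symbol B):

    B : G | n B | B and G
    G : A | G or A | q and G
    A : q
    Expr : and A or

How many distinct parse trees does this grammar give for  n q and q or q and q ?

7

Parse trees for n q and q or q and q:
  [B n [B [B [G [G q and [G [A q]]] or [A q]]] and [G [A q]]]]
  [B n [B [B [G q and [G [G [A q]] or [A q]]]] and [G [A q]]]]
  [B n [B [B [B [G [A q]]] and [G [G [A q]] or [A q]]] and [G [A q]]]]
  [B [B n [B [G [G q and [G [A q]]] or [A q]]]] and [G [A q]]]
  [B [B n [B [G q and [G [G [A q]] or [A q]]]]] and [G [A q]]]
  [B [B n [B [B [G [A q]]] and [G [G [A q]] or [A q]]]] and [G [A q]]]
  [B [B [B n [B [G [A q]]]] and [G [G [A q]] or [A q]]] and [G [A q]]]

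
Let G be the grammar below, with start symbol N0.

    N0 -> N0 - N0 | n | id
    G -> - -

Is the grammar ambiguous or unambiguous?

Ambiguous

Witness: id - id - id

Derivation 1: N0 ⇒ N0 - N0 ⇒ N0 - N0 - N0 ⇒ id - N0 - N0 ⇒ id - id - N0 ⇒ id - id - id
Derivation 2: N0 ⇒ N0 - N0 ⇒ id - N0 ⇒ id - N0 - N0 ⇒ id - id - N0 ⇒ id - id - id

Two distinct leftmost derivations for the same string.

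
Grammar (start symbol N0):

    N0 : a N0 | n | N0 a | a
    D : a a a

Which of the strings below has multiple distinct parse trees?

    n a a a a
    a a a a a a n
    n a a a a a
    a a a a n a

n a a a a: 1 tree
a a a a a a n: 1 tree
n a a a a a: 1 tree
a a a a n a: 5 trees

a a a a n a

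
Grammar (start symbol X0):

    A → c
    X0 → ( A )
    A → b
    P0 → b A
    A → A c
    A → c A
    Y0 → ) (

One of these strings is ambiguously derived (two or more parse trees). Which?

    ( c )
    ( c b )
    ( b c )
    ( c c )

( c ): 1 tree
( c b ): 1 tree
( b c ): 1 tree
( c c ): 2 trees

( c c )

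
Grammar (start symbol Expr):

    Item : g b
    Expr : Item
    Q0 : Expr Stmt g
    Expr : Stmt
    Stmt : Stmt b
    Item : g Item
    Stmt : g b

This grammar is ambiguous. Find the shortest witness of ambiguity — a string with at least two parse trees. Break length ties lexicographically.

g b

length 2: g b has 2 parse trees

Two derivations of g b:
  Expr ⇒ Item ⇒ g b
  Expr ⇒ Stmt ⇒ g b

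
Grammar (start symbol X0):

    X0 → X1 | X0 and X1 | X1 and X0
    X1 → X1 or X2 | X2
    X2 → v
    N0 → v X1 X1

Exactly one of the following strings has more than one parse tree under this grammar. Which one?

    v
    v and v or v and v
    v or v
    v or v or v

v and v or v and v

v: 1 tree
v and v or v and v: 4 trees
v or v: 1 tree
v or v or v: 1 tree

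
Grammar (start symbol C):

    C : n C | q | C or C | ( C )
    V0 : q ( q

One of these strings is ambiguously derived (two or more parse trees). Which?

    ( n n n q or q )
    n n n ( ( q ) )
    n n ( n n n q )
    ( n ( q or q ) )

( n n n q or q ): 4 trees
n n n ( ( q ) ): 1 tree
n n ( n n n q ): 1 tree
( n ( q or q ) ): 1 tree

( n n n q or q )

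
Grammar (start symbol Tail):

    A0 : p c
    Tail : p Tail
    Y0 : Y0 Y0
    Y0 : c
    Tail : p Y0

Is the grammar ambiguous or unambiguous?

Ambiguous

Witness: p c c c

Derivation 1: Tail ⇒ p Y0 ⇒ p Y0 Y0 ⇒ p Y0 Y0 Y0 ⇒ p c Y0 Y0 ⇒ p c c Y0 ⇒ p c c c
Derivation 2: Tail ⇒ p Y0 ⇒ p Y0 Y0 ⇒ p c Y0 ⇒ p c Y0 Y0 ⇒ p c c Y0 ⇒ p c c c

Two distinct leftmost derivations for the same string.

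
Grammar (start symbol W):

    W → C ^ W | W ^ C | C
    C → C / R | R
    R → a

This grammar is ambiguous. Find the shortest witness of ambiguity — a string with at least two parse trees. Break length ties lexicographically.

a ^ a

length 1: no string has ≥2 trees
length 3: a ^ a has 2 parse trees

Two derivations of a ^ a:
  W ⇒ C ^ W ⇒ R ^ W ⇒ a ^ W ⇒ a ^ C ⇒ a ^ R ⇒ a ^ a
  W ⇒ W ^ C ⇒ C ^ C ⇒ R ^ C ⇒ a ^ C ⇒ a ^ R ⇒ a ^ a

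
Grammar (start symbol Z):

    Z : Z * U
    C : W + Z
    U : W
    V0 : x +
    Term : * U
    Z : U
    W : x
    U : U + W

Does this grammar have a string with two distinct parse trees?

Only Z, U, W are reachable from Z; ignoring the rest: This is a standard precedence ladder (Z over U over W), with each level left-recursive on its own operator ('*' at Z, '+' at U). That structure is LR(1), hence unambiguous.

Unambiguous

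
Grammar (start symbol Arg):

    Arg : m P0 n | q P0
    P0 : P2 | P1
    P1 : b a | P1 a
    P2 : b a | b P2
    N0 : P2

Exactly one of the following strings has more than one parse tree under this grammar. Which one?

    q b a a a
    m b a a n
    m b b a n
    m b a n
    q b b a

q b a a a: 1 tree
m b a a n: 1 tree
m b b a n: 1 tree
m b a n: 2 trees
q b b a: 1 tree

m b a n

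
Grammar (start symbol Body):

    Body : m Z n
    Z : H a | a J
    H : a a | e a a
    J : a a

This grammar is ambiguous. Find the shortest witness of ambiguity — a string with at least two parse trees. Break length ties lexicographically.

length 5: m a a a n has 2 parse trees

Two derivations of m a a a n:
  Body ⇒ m Z n ⇒ m H a n ⇒ m a a a n
  Body ⇒ m Z n ⇒ m a J n ⇒ m a a a n

m a a a n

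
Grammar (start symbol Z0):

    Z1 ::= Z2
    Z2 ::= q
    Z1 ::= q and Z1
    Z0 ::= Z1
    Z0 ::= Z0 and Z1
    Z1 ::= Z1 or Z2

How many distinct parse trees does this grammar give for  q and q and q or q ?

7

Parse trees for q and q and q or q:
  [Z0 [Z1 q and [Z1 q and [Z1 [Z1 [Z2 q]] or [Z2 q]]]]]
  [Z0 [Z1 q and [Z1 [Z1 q and [Z1 [Z2 q]]] or [Z2 q]]]]
  [Z0 [Z1 [Z1 q and [Z1 q and [Z1 [Z2 q]]]] or [Z2 q]]]
  [Z0 [Z0 [Z1 [Z2 q]]] and [Z1 q and [Z1 [Z1 [Z2 q]] or [Z2 q]]]]
  [Z0 [Z0 [Z1 [Z2 q]]] and [Z1 [Z1 q and [Z1 [Z2 q]]] or [Z2 q]]]
  [Z0 [Z0 [Z1 q and [Z1 [Z2 q]]]] and [Z1 [Z1 [Z2 q]] or [Z2 q]]]
  [Z0 [Z0 [Z0 [Z1 [Z2 q]]] and [Z1 [Z2 q]]] and [Z1 [Z1 [Z2 q]] or [Z2 q]]]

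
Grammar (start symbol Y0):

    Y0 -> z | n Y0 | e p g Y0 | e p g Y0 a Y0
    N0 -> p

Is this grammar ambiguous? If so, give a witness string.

Ambiguous

Witness: e p g e p g z a z

Derivation 1: Y0 ⇒ e p g Y0 ⇒ e p g e p g Y0 a Y0 ⇒ e p g e p g z a Y0 ⇒ e p g e p g z a z
Derivation 2: Y0 ⇒ e p g Y0 a Y0 ⇒ e p g e p g Y0 a Y0 ⇒ e p g e p g z a Y0 ⇒ e p g e p g z a z

Two distinct leftmost derivations for the same string.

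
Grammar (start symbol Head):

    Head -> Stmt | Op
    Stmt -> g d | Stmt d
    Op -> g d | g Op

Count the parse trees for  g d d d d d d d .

1

Parse trees for g d d d d d d d:
  [Head [Stmt [Stmt [Stmt [Stmt [Stmt [Stmt [Stmt g d] d] d] d] d] d] d]]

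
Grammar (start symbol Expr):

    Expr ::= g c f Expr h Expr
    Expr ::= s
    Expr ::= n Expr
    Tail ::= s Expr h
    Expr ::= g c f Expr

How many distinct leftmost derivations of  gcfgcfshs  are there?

Parse trees for gcfgcfshs:
  [Expr g c f [Expr g c f [Expr s]] h [Expr s]]
  [Expr g c f [Expr g c f [Expr s] h [Expr s]]]

2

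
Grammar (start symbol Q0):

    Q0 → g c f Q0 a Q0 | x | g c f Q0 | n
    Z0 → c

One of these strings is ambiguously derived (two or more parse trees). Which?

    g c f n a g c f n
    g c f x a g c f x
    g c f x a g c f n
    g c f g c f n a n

g c f n a g c f n: 1 tree
g c f x a g c f x: 1 tree
g c f x a g c f n: 1 tree
g c f g c f n a n: 2 trees

g c f g c f n a n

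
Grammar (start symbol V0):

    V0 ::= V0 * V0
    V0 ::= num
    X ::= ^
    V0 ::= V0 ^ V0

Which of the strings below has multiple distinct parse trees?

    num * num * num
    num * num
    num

num * num * num

num * num * num: 2 trees
num * num: 1 tree
num: 1 tree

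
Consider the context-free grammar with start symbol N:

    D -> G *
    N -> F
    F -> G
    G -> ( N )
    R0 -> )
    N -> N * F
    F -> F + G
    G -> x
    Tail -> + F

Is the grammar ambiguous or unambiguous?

(Tail, D, R0 are unreachable from N, so their rules don't affect L(N).) The grammar is stratified — N handles '*' (left-recursive), F handles '+', G atoms. Each operator has a fixed associativity and precedence level, so every string has one parse.

Unambiguous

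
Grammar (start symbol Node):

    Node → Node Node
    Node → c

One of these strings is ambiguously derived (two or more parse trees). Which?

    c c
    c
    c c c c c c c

c c c c c c c

c c: 1 tree
c: 1 tree
c c c c c c c: 132 trees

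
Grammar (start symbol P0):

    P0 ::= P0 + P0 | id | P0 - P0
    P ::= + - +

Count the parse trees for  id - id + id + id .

Parse trees for id - id + id + id:
  [P0 [P0 [P0 id] - [P0 id]] + [P0 [P0 id] + [P0 id]]]
  [P0 [P0 [P0 [P0 id] - [P0 id]] + [P0 id]] + [P0 id]]
  [P0 [P0 [P0 id] - [P0 [P0 id] + [P0 id]]] + [P0 id]]
  [P0 [P0 id] - [P0 [P0 id] + [P0 [P0 id] + [P0 id]]]]
  [P0 [P0 id] - [P0 [P0 [P0 id] + [P0 id]] + [P0 id]]]

5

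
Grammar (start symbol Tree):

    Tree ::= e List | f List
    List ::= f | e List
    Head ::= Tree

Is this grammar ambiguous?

Unambiguous

Only Tree, List are reachable from Tree; ignoring the rest: The reachable rules are right-linear with at most one rule per (nonterminal, next-terminal) pair. Each input token forces the next rule, so parsing is deterministic.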